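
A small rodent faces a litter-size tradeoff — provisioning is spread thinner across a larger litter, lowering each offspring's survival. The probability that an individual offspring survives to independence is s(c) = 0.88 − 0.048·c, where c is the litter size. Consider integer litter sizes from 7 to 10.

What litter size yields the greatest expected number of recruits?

Expected recruits = c × s(c):
  c=7: 7 × 0.544 = 3.808
  c=8: 8 × 0.496 = 3.968
  c=9: 9 × 0.448 = 4.032
  c=10: 10 × 0.400 = 4.000
Maximum at c = 9 (4.032 recruits).

9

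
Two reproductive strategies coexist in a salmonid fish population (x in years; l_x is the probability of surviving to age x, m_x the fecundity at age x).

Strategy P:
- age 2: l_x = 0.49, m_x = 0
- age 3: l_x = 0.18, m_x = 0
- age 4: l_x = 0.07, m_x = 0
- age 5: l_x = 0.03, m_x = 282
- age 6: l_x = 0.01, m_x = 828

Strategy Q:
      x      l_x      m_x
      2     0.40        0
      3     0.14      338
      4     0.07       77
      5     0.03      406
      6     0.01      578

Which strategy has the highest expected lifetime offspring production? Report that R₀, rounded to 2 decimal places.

Strategy P: R₀ = 0.49×0 + 0.18×0 + 0.07×0 + 0.03×282 + 0.01×828 = 16.7400
Strategy Q: R₀ = 0.40×0 + 0.14×338 + 0.07×77 + 0.03×406 + 0.01×578 = 70.6700
Highest R₀: strategy Q with 70.6700.

70.67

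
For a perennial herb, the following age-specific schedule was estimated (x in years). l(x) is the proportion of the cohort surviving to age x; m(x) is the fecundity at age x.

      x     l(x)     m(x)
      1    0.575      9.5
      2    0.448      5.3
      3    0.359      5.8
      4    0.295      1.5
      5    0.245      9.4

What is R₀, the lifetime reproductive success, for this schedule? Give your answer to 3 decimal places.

R₀ = Σ l(x) m(x):
  age 1: 0.575 × 9.5 = 5.4625
  age 2: 0.448 × 5.3 = 2.3744
  age 3: 0.359 × 5.8 = 2.0822
  age 4: 0.295 × 1.5 = 0.4425
  age 5: 0.245 × 9.4 = 2.3030
R₀ = 5.4625 + 2.3744 + 2.0822 + 0.4425 + 2.3030 = 12.6646

12.665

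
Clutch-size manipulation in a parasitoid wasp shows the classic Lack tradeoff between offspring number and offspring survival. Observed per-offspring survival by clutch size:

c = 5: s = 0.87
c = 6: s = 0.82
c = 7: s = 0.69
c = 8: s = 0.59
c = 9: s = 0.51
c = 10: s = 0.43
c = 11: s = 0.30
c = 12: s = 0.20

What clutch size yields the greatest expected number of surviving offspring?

6

Expected surviving offspring = c × s(c):
  c=5: 5 × 0.87 = 4.350
  c=6: 6 × 0.82 = 4.920
  c=7: 7 × 0.69 = 4.830
  c=8: 8 × 0.59 = 4.720
  c=9: 9 × 0.51 = 4.590
  c=10: 10 × 0.43 = 4.300
  c=11: 11 × 0.30 = 3.300
  c=12: 12 × 0.20 = 2.400
Maximum at c = 6 (4.920 surviving offspring).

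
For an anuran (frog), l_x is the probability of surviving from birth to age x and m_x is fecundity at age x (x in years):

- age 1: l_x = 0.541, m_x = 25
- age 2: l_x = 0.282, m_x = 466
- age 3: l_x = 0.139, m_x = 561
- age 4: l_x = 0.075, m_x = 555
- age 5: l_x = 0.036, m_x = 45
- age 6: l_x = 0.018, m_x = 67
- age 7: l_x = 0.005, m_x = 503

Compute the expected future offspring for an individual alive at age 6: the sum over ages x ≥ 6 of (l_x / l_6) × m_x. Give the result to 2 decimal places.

206.72

l_6 = 0.018. Conditional survival from age 6 to x is l_x / l_6.
  x=6: (0.018/0.018) × 67 = 67.0000
  x=7: (0.005/0.018) × 503 = 139.7222
Sum = 67.0000 + 139.7222 = 206.7222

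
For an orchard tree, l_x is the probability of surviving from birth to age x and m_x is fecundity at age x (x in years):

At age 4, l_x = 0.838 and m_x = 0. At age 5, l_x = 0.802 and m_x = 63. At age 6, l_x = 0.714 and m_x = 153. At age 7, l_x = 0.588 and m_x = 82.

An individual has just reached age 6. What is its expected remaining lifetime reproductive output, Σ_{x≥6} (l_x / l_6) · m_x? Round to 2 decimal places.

220.53

l_6 = 0.714. Conditional survival from age 6 to x is l_x / l_6.
  x=6: (0.714/0.714) × 153 = 153.0000
  x=7: (0.588/0.714) × 82 = 67.5294
Sum = 153.0000 + 67.5294 = 220.5294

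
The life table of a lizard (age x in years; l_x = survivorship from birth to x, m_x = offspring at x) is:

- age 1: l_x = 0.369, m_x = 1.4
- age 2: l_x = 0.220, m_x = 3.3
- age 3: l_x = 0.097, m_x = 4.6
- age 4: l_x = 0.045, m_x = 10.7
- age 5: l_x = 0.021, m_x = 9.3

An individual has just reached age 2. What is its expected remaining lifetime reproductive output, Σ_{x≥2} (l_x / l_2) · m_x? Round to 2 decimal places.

8.40

l_2 = 0.220. Conditional survival from age 2 to x is l_x / l_2.
  x=2: (0.220/0.220) × 3.3 = 3.3000
  x=3: (0.097/0.220) × 4.6 = 2.0282
  x=4: (0.045/0.220) × 10.7 = 2.1886
  x=5: (0.021/0.220) × 9.3 = 0.8877
Sum = 3.3000 + 2.0282 + 2.1886 + 0.8877 = 8.4045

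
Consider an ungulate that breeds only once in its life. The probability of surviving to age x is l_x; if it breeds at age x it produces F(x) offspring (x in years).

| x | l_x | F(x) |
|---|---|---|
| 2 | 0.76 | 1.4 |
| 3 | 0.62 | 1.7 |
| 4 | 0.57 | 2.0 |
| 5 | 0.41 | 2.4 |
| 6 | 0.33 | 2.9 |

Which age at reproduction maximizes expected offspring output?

4

Expected offspring if breeding at age x = l_x × F(x):
  age 2: 0.76 × 1.4 = 1.064
  age 3: 0.62 × 1.7 = 1.054
  age 4: 0.57 × 2.0 = 1.140
  age 5: 0.41 × 2.4 = 0.984
  age 6: 0.33 × 2.9 = 0.957
Maximum at age 4 (1.140).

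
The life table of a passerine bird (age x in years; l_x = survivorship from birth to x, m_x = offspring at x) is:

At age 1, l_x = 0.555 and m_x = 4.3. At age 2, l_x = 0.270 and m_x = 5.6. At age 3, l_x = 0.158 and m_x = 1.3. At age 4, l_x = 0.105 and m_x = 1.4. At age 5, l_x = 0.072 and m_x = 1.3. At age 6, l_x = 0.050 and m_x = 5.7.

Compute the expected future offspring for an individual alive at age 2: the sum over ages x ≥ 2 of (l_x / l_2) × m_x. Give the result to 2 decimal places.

l_2 = 0.270. Conditional survival from age 2 to x is l_x / l_2.
  x=2: (0.270/0.270) × 5.6 = 5.6000
  x=3: (0.158/0.270) × 1.3 = 0.7607
  x=4: (0.105/0.270) × 1.4 = 0.5444
  x=5: (0.072/0.270) × 1.3 = 0.3467
  x=6: (0.050/0.270) × 5.7 = 1.0556
Sum = 5.6000 + 0.7607 + 0.5444 + 0.3467 + 1.0556 = 8.3074

8.31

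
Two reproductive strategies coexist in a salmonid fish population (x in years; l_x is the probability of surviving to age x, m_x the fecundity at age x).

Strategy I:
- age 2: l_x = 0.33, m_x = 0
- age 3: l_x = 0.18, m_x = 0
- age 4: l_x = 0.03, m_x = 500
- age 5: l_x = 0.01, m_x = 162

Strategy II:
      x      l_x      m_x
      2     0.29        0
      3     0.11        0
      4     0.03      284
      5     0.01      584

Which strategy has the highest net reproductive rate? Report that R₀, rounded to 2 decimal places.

16.62

Strategy I: R₀ = 0.33×0 + 0.18×0 + 0.03×500 + 0.01×162 = 16.6200
Strategy II: R₀ = 0.29×0 + 0.11×0 + 0.03×284 + 0.01×584 = 14.3600
Highest R₀: strategy I with 16.6200.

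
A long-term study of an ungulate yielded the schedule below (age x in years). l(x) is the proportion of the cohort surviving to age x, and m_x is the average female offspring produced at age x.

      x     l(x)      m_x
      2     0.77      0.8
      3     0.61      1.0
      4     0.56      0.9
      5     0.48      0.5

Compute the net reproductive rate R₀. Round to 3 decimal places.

1.970

R₀ = Σ l(x) m_x:
  age 2: 0.77 × 0.8 = 0.6160
  age 3: 0.61 × 1.0 = 0.6100
  age 4: 0.56 × 0.9 = 0.5040
  age 5: 0.48 × 0.5 = 0.2400
R₀ = 0.6160 + 0.6100 + 0.5040 + 0.2400 = 1.9700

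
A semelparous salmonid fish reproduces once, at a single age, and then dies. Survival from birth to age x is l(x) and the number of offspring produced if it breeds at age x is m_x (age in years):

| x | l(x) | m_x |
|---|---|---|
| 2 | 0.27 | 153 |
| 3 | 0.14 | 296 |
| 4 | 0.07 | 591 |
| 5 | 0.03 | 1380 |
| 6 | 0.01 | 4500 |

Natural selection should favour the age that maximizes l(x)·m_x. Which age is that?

Expected offspring if breeding at age x = l(x) × m_x:
  age 2: 0.27 × 153 = 41.310
  age 3: 0.14 × 296 = 41.440
  age 4: 0.07 × 591 = 41.370
  age 5: 0.03 × 1380 = 41.400
  age 6: 0.01 × 4500 = 45.000
Maximum at age 6 (45.000).

6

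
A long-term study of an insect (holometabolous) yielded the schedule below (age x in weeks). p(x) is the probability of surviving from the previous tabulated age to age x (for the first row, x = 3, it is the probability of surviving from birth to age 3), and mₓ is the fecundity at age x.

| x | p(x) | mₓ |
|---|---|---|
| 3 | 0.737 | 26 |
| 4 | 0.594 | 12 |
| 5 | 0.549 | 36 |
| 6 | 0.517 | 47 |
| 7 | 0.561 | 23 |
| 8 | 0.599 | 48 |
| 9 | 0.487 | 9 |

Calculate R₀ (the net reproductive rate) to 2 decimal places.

Survivorship from birth: l_x = p_3·p_4·…·p_x.
  l_3 = 0.73700
  l_4 = 0.43778
  l_5 = 0.24034
  l_6 = 0.12426
  l_7 = 0.06971
  l_8 = 0.04175
  l_9 = 0.02033
R₀ = Σ l_x mₓ:
  age 3: 0.73700 × 26 = 19.1620
  age 4: 0.43778 × 12 = 5.2534
  age 5: 0.24034 × 36 = 8.6522
  age 6: 0.12426 × 47 = 5.8402
  age 7: 0.06971 × 23 = 1.6033
  age 8: 0.04175 × 48 = 2.0040
  age 9: 0.02033 × 9 = 0.1830
R₀ = 19.1620 + 5.2534 + 8.6522 + 5.8402 + 1.6033 + 2.0040 + 0.1830 = 42.6981

42.70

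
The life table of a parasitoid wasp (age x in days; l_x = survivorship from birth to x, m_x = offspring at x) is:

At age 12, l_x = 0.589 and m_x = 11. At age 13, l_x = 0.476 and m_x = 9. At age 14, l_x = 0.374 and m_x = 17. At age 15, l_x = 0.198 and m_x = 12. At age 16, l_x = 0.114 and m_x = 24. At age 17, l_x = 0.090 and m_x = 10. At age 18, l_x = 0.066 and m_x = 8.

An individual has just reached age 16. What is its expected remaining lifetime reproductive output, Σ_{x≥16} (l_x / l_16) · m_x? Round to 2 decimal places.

l_16 = 0.114. Conditional survival from age 16 to x is l_x / l_16.
  x=16: (0.114/0.114) × 24 = 24.0000
  x=17: (0.090/0.114) × 10 = 7.8947
  x=18: (0.066/0.114) × 8 = 4.6316
Sum = 24.0000 + 7.8947 + 4.6316 = 36.5263

36.53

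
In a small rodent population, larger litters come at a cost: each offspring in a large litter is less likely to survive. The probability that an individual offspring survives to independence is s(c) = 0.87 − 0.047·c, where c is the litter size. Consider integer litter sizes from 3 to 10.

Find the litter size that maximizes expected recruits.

Expected recruits = c × s(c):
  c=3: 3 × 0.729 = 2.187
  c=4: 4 × 0.682 = 2.728
  c=5: 5 × 0.635 = 3.175
  c=6: 6 × 0.588 = 3.528
  c=7: 7 × 0.541 = 3.787
  c=8: 8 × 0.494 = 3.952
  c=9: 9 × 0.447 = 4.023
  c=10: 10 × 0.400 = 4.000
Maximum at c = 9 (4.023 recruits).

9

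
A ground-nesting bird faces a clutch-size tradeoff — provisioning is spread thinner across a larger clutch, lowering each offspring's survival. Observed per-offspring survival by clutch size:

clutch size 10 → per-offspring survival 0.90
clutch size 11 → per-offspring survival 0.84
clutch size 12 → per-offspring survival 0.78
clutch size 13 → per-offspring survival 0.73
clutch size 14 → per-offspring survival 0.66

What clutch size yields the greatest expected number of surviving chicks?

13

Expected surviving chicks = c × s(c):
  c=10: 10 × 0.90 = 9.000
  c=11: 11 × 0.84 = 9.240
  c=12: 12 × 0.78 = 9.360
  c=13: 13 × 0.73 = 9.490
  c=14: 14 × 0.66 = 9.240
Maximum at c = 13 (9.490 surviving chicks).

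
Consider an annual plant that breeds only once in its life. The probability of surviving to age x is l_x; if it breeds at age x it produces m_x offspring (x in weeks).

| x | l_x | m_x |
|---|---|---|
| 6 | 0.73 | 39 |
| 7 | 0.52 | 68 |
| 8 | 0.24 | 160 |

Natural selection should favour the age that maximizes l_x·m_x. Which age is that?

Expected offspring if breeding at age x = l_x × m_x:
  age 6: 0.73 × 39 = 28.470
  age 7: 0.52 × 68 = 35.360
  age 8: 0.24 × 160 = 38.400
Maximum at age 8 (38.400).

8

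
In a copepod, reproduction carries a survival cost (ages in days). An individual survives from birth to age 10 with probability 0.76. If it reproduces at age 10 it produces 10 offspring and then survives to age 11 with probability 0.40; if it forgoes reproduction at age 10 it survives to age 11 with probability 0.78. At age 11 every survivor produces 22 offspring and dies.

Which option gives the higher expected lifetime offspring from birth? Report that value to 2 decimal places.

14.29

breed at age 10: R₀ = 0.76 × (10 + 0.40 × 22) = 0.76 × 18.8000 = 14.2880
delay to age 11: R₀ = 0.76 × (0.78 × 22) = 0.76 × 17.1600 = 13.0416
Higher: breed at age 10 (14.2880).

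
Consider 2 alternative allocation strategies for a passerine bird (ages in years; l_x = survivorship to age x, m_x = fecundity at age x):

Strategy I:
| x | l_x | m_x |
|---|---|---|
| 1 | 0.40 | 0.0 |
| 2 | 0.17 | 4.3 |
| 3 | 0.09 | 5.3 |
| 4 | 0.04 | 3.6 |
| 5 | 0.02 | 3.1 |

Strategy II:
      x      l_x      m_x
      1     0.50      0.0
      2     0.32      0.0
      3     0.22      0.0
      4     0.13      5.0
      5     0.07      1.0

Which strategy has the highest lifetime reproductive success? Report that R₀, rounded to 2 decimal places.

Strategy I: R₀ = 0.40×0.0 + 0.17×4.3 + 0.09×5.3 + 0.04×3.6 + 0.02×3.1 = 1.4140
Strategy II: R₀ = 0.50×0.0 + 0.32×0.0 + 0.22×0.0 + 0.13×5.0 + 0.07×1.0 = 0.7200
Highest R₀: strategy I with 1.4140.

1.41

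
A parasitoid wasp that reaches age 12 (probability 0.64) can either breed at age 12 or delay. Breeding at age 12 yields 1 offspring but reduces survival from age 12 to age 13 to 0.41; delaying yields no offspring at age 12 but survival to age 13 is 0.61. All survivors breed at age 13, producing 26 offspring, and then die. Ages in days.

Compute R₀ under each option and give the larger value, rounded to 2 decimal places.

10.15

breed at age 12: R₀ = 0.64 × (1 + 0.41 × 26) = 0.64 × 11.6600 = 7.4624
delay to age 13: R₀ = 0.64 × (0.61 × 26) = 0.64 × 15.8600 = 10.1504
Higher: delay to age 13 (10.1504).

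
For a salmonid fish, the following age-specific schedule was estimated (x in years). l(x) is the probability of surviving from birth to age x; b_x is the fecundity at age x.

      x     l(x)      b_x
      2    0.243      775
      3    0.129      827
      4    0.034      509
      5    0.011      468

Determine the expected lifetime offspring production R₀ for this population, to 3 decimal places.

R₀ = Σ l(x) b_x:
  age 2: 0.243 × 775 = 188.3250
  age 3: 0.129 × 827 = 106.6830
  age 4: 0.034 × 509 = 17.3060
  age 5: 0.011 × 468 = 5.1480
R₀ = 188.3250 + 106.6830 + 17.3060 + 5.1480 = 317.4620

317.462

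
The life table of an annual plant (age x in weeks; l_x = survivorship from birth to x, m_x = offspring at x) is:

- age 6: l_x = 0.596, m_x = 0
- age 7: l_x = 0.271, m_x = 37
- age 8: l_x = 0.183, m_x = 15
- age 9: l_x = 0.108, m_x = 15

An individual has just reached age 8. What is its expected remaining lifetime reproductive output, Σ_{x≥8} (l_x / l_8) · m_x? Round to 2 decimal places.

l_8 = 0.183. Conditional survival from age 8 to x is l_x / l_8.
  x=8: (0.183/0.183) × 15 = 15.0000
  x=9: (0.108/0.183) × 15 = 8.8525
Sum = 15.0000 + 8.8525 = 23.8525

23.85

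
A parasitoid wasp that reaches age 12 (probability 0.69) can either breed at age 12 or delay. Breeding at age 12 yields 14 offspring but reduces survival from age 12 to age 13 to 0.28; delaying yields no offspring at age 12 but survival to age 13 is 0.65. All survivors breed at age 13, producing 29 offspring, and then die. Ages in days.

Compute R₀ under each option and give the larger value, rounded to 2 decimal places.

15.26

breed at age 12: R₀ = 0.69 × (14 + 0.28 × 29) = 0.69 × 22.1200 = 15.2628
delay to age 13: R₀ = 0.69 × (0.65 × 29) = 0.69 × 18.8500 = 13.0065
Higher: breed at age 12 (15.2628).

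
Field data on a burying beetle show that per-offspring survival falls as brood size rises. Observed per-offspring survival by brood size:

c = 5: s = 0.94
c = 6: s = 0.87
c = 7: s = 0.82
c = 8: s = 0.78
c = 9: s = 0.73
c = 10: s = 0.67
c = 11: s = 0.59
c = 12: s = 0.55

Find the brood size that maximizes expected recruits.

10

Expected recruits = c × s(c):
  c=5: 5 × 0.94 = 4.700
  c=6: 6 × 0.87 = 5.220
  c=7: 7 × 0.82 = 5.740
  c=8: 8 × 0.78 = 6.240
  c=9: 9 × 0.73 = 6.570
  c=10: 10 × 0.67 = 6.700
  c=11: 11 × 0.59 = 6.490
  c=12: 12 × 0.55 = 6.600
Maximum at c = 10 (6.700 recruits).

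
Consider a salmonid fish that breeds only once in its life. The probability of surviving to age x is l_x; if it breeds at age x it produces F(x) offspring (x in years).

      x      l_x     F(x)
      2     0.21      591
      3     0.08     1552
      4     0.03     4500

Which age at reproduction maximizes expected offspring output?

Expected offspring if breeding at age x = l_x × F(x):
  age 2: 0.21 × 591 = 124.110
  age 3: 0.08 × 1552 = 124.160
  age 4: 0.03 × 4500 = 135.000
Maximum at age 4 (135.000).

4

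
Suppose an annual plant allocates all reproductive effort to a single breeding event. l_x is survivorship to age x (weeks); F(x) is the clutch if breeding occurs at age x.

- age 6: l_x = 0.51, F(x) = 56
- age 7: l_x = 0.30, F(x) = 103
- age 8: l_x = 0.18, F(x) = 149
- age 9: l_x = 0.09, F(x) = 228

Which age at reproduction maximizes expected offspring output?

Expected offspring if breeding at age x = l_x × F(x):
  age 6: 0.51 × 56 = 28.560
  age 7: 0.30 × 103 = 30.900
  age 8: 0.18 × 149 = 26.820
  age 9: 0.09 × 228 = 20.520
Maximum at age 7 (30.900).

7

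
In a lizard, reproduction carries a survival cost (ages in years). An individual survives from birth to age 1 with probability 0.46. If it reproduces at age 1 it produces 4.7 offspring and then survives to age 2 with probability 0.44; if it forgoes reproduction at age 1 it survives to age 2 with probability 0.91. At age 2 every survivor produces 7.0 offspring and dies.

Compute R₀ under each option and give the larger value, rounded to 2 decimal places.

breed at age 1: R₀ = 0.46 × (4.7 + 0.44 × 7.0) = 0.46 × 7.7800 = 3.5788
delay to age 2: R₀ = 0.46 × (0.91 × 7.0) = 0.46 × 6.3700 = 2.9302
Higher: breed at age 1 (3.5788).

3.58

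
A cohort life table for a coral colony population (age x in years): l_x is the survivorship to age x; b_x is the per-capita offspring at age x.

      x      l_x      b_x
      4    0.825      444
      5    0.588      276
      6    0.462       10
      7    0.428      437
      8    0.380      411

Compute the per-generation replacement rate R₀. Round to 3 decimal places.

R₀ = Σ l_x b_x:
  age 4: 0.825 × 444 = 366.3000
  age 5: 0.588 × 276 = 162.2880
  age 6: 0.462 × 10 = 4.6200
  age 7: 0.428 × 437 = 187.0360
  age 8: 0.380 × 411 = 156.1800
R₀ = 366.3000 + 162.2880 + 4.6200 + 187.0360 + 156.1800 = 876.4240

876.424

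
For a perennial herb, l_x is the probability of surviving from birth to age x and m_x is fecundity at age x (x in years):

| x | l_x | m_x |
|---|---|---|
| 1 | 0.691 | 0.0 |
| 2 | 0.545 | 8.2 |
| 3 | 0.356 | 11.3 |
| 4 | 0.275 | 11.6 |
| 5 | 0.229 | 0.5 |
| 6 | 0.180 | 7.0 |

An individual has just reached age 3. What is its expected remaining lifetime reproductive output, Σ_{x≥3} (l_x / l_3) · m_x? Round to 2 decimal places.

l_3 = 0.356. Conditional survival from age 3 to x is l_x / l_3.
  x=3: (0.356/0.356) × 11.3 = 11.3000
  x=4: (0.275/0.356) × 11.6 = 8.9607
  x=5: (0.229/0.356) × 0.5 = 0.3216
  x=6: (0.180/0.356) × 7.0 = 3.5393
Sum = 11.3000 + 8.9607 + 0.3216 + 3.5393 = 24.1216

24.12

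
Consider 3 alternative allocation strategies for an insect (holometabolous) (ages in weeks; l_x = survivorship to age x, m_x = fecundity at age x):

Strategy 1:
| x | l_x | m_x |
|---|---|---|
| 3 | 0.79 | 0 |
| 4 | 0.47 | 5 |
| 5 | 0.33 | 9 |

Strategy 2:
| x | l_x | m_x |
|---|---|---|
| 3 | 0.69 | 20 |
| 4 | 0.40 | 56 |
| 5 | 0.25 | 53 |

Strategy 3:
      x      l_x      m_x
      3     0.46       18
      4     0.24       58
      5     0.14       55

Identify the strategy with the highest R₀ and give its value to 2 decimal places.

Strategy 1: R₀ = 0.79×0 + 0.47×5 + 0.33×9 = 5.3200
Strategy 2: R₀ = 0.69×20 + 0.40×56 + 0.25×53 = 49.4500
Strategy 3: R₀ = 0.46×18 + 0.24×58 + 0.14×55 = 29.9000
Highest R₀: strategy 2 with 49.4500.

49.45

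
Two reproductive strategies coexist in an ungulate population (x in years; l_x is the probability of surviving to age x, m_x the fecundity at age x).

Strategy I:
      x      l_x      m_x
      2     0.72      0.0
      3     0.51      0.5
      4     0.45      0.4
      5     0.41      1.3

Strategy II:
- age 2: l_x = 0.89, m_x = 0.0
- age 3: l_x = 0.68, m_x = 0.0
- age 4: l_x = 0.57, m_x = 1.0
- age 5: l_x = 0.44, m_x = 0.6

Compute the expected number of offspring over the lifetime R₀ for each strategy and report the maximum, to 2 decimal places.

Strategy I: R₀ = 0.72×0.0 + 0.51×0.5 + 0.45×0.4 + 0.41×1.3 = 0.9680
Strategy II: R₀ = 0.89×0.0 + 0.68×0.0 + 0.57×1.0 + 0.44×0.6 = 0.8340
Highest R₀: strategy I with 0.9680.

0.97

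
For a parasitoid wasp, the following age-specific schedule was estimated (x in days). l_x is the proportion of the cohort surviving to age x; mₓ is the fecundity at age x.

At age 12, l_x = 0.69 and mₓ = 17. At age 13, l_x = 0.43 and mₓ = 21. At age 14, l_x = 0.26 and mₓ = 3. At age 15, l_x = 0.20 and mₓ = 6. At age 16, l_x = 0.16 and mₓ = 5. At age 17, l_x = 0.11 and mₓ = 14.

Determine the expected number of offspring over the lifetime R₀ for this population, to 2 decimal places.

R₀ = Σ l_x mₓ:
  age 12: 0.69 × 17 = 11.7300
  age 13: 0.43 × 21 = 9.0300
  age 14: 0.26 × 3 = 0.7800
  age 15: 0.20 × 6 = 1.2000
  age 16: 0.16 × 5 = 0.8000
  age 17: 0.11 × 14 = 1.5400
R₀ = 11.7300 + 9.0300 + 0.7800 + 1.2000 + 0.8000 + 1.5400 = 25.0800

25.08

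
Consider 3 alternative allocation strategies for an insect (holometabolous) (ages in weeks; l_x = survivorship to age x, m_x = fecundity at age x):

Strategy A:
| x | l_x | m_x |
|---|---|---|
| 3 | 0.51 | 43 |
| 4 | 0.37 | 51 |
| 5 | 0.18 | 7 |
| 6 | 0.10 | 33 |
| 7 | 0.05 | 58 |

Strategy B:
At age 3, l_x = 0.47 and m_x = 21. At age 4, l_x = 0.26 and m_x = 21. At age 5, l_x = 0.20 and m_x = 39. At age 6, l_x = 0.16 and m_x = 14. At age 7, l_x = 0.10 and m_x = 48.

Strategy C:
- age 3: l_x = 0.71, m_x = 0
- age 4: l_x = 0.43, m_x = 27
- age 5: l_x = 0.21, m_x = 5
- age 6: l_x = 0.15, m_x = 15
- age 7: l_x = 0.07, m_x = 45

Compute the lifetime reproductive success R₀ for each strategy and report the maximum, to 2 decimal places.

Strategy A: R₀ = 0.51×43 + 0.37×51 + 0.18×7 + 0.10×33 + 0.05×58 = 48.2600
Strategy B: R₀ = 0.47×21 + 0.26×21 + 0.20×39 + 0.16×14 + 0.10×48 = 30.1700
Strategy C: R₀ = 0.71×0 + 0.43×27 + 0.21×5 + 0.15×15 + 0.07×45 = 18.0600
Highest R₀: strategy A with 48.2600.

48.26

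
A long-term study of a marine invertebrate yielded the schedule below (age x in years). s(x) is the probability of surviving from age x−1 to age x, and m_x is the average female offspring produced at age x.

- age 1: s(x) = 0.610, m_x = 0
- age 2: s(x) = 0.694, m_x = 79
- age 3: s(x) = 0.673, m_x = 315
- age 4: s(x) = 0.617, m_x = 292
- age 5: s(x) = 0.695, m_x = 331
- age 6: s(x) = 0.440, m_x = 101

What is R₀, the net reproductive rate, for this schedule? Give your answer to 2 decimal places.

220.39

Survivorship from birth: l_x = s_1·s_2·…·s_x.
  l_1 = 0.61000
  l_2 = 0.42334
  l_3 = 0.28491
  l_4 = 0.17579
  l_5 = 0.12217
  l_6 = 0.05376
R₀ = Σ l_x m_x:
  age 1: 0.61000 × 0 = 0.0000
  age 2: 0.42334 × 79 = 33.4439
  age 3: 0.28491 × 315 = 89.7467
  age 4: 0.17579 × 292 = 51.3307
  age 5: 0.12217 × 331 = 40.4383
  age 6: 0.05376 × 101 = 5.4298
R₀ = 0.0000 + 33.4439 + 89.7467 + 51.3307 + 40.4383 + 5.4298 = 220.3892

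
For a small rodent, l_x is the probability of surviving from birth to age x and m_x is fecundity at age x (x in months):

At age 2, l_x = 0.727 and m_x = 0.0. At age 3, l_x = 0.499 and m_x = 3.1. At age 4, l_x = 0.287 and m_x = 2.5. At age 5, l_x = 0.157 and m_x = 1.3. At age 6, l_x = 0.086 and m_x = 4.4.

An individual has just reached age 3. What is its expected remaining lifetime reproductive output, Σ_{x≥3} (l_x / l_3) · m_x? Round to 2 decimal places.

5.71

l_3 = 0.499. Conditional survival from age 3 to x is l_x / l_3.
  x=3: (0.499/0.499) × 3.1 = 3.1000
  x=4: (0.287/0.499) × 2.5 = 1.4379
  x=5: (0.157/0.499) × 1.3 = 0.4090
  x=6: (0.086/0.499) × 4.4 = 0.7583
Sum = 3.1000 + 1.4379 + 0.4090 + 0.7583 = 5.7052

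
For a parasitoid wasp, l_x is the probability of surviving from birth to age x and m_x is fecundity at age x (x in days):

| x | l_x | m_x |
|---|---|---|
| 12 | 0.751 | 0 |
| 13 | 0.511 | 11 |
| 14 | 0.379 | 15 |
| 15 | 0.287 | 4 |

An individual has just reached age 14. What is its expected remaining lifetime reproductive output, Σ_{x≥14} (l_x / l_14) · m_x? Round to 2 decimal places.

l_14 = 0.379. Conditional survival from age 14 to x is l_x / l_14.
  x=14: (0.379/0.379) × 15 = 15.0000
  x=15: (0.287/0.379) × 4 = 3.0290
Sum = 15.0000 + 3.0290 = 18.0290

18.03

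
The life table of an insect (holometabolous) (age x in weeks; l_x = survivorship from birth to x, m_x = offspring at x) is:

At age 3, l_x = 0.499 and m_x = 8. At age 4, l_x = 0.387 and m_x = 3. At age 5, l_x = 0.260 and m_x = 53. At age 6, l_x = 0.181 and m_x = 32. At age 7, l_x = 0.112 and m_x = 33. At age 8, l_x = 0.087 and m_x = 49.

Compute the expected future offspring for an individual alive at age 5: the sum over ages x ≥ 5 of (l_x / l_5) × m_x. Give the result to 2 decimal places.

105.89

l_5 = 0.260. Conditional survival from age 5 to x is l_x / l_5.
  x=5: (0.260/0.260) × 53 = 53.0000
  x=6: (0.181/0.260) × 32 = 22.2769
  x=7: (0.112/0.260) × 33 = 14.2154
  x=8: (0.087/0.260) × 49 = 16.3962
Sum = 53.0000 + 22.2769 + 14.2154 + 16.3962 = 105.8885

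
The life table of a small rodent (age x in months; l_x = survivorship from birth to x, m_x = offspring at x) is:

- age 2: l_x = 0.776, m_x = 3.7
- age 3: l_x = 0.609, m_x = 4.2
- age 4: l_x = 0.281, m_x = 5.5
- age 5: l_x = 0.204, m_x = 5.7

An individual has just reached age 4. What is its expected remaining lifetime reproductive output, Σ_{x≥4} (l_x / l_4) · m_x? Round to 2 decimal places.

9.64

l_4 = 0.281. Conditional survival from age 4 to x is l_x / l_4.
  x=4: (0.281/0.281) × 5.5 = 5.5000
  x=5: (0.204/0.281) × 5.7 = 4.1381
Sum = 5.5000 + 4.1381 = 9.6381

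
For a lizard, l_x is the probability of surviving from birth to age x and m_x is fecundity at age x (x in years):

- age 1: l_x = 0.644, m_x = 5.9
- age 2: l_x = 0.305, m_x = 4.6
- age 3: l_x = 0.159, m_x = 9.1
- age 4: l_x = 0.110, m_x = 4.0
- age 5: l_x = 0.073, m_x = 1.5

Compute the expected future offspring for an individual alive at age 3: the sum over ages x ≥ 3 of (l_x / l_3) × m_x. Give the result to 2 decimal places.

l_3 = 0.159. Conditional survival from age 3 to x is l_x / l_3.
  x=3: (0.159/0.159) × 9.1 = 9.1000
  x=4: (0.110/0.159) × 4.0 = 2.7673
  x=5: (0.073/0.159) × 1.5 = 0.6887
Sum = 9.1000 + 2.7673 + 0.6887 = 12.5560

12.56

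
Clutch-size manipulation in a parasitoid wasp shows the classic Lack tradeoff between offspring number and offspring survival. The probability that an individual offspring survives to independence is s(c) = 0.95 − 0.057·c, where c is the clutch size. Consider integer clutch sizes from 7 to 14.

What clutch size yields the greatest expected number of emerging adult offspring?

Expected emerging adult offspring = c × s(c):
  c=7: 7 × 0.551 = 3.857
  c=8: 8 × 0.494 = 3.952
  c=9: 9 × 0.437 = 3.933
  c=10: 10 × 0.380 = 3.800
  c=11: 11 × 0.323 = 3.553
  c=12: 12 × 0.266 = 3.192
  c=13: 13 × 0.209 = 2.717
  c=14: 14 × 0.152 = 2.128
Maximum at c = 8 (3.952 emerging adult offspring).

8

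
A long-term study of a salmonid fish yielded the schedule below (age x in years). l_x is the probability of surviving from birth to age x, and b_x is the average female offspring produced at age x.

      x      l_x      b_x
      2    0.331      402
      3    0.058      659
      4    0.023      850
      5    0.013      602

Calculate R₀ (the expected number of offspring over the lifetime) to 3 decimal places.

R₀ = Σ l_x b_x:
  age 2: 0.331 × 402 = 133.0620
  age 3: 0.058 × 659 = 38.2220
  age 4: 0.023 × 850 = 19.5500
  age 5: 0.013 × 602 = 7.8260
R₀ = 133.0620 + 38.2220 + 19.5500 + 7.8260 = 198.6600

198.660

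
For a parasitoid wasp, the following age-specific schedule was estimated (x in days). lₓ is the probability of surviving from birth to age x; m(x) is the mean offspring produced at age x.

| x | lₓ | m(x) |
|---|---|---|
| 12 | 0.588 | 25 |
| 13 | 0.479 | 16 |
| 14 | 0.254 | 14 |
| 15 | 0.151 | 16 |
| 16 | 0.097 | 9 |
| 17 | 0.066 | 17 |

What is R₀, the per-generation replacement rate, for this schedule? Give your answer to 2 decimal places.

R₀ = Σ lₓ m(x):
  age 12: 0.588 × 25 = 14.7000
  age 13: 0.479 × 16 = 7.6640
  age 14: 0.254 × 14 = 3.5560
  age 15: 0.151 × 16 = 2.4160
  age 16: 0.097 × 9 = 0.8730
  age 17: 0.066 × 17 = 1.1220
R₀ = 14.7000 + 7.6640 + 3.5560 + 2.4160 + 0.8730 + 1.1220 = 30.3310

30.33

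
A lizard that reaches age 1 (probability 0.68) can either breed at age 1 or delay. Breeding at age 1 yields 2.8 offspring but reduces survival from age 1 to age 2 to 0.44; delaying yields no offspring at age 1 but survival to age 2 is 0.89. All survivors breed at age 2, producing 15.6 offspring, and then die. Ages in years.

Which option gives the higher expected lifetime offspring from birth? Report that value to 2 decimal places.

breed at age 1: R₀ = 0.68 × (2.8 + 0.44 × 15.6) = 0.68 × 9.6640 = 6.5715
delay to age 2: R₀ = 0.68 × (0.89 × 15.6) = 0.68 × 13.8840 = 9.4411
Higher: delay to age 2 (9.4411).

9.44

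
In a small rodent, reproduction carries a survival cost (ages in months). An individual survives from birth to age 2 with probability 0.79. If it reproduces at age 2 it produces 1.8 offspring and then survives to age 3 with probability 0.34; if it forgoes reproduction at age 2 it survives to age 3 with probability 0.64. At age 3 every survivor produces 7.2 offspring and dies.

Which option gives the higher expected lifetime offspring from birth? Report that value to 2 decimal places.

3.64

breed at age 2: R₀ = 0.79 × (1.8 + 0.34 × 7.2) = 0.79 × 4.2480 = 3.3559
delay to age 3: R₀ = 0.79 × (0.64 × 7.2) = 0.79 × 4.6080 = 3.6403
Higher: delay to age 3 (3.6403).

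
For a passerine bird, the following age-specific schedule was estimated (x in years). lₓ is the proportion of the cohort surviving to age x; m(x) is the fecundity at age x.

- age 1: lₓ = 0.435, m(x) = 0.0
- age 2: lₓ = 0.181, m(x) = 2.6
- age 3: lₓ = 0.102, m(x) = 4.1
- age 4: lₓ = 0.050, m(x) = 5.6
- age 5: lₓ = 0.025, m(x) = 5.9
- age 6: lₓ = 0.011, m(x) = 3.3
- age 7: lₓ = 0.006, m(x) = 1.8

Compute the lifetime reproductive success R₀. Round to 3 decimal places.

1.363

R₀ = Σ lₓ m(x):
  age 1: 0.435 × 0.0 = 0.0000
  age 2: 0.181 × 2.6 = 0.4706
  age 3: 0.102 × 4.1 = 0.4182
  age 4: 0.050 × 5.6 = 0.2800
  age 5: 0.025 × 5.9 = 0.1475
  age 6: 0.011 × 3.3 = 0.0363
  age 7: 0.006 × 1.8 = 0.0108
R₀ = 0.0000 + 0.4706 + 0.4182 + 0.2800 + 0.1475 + 0.0363 + 0.0108 = 1.3634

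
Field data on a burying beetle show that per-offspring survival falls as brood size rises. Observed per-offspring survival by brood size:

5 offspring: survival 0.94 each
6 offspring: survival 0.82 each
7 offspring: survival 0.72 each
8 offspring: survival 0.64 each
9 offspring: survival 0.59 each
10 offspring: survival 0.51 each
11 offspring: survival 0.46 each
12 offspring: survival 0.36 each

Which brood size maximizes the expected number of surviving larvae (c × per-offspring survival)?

Expected surviving larvae = c × s(c):
  c=5: 5 × 0.94 = 4.700
  c=6: 6 × 0.82 = 4.920
  c=7: 7 × 0.72 = 5.040
  c=8: 8 × 0.64 = 5.120
  c=9: 9 × 0.59 = 5.310
  c=10: 10 × 0.51 = 5.100
  c=11: 11 × 0.46 = 5.060
  c=12: 12 × 0.36 = 4.320
Maximum at c = 9 (5.310 surviving larvae).

9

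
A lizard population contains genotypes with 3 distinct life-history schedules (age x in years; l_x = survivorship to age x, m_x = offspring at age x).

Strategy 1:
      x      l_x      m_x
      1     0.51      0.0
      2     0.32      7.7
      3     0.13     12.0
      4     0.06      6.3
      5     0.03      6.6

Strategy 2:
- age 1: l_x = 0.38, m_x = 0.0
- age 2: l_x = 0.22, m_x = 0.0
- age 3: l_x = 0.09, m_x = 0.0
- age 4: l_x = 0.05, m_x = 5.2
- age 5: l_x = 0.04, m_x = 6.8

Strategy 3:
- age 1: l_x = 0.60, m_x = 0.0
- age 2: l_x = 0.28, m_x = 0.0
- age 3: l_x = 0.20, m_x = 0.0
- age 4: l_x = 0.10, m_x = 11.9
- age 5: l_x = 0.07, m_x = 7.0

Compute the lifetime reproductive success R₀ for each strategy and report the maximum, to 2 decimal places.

4.60

Strategy 1: R₀ = 0.51×0.0 + 0.32×7.7 + 0.13×12.0 + 0.06×6.3 + 0.03×6.6 = 4.6000
Strategy 2: R₀ = 0.38×0.0 + 0.22×0.0 + 0.09×0.0 + 0.05×5.2 + 0.04×6.8 = 0.5320
Strategy 3: R₀ = 0.60×0.0 + 0.28×0.0 + 0.20×0.0 + 0.10×11.9 + 0.07×7.0 = 1.6800
Highest R₀: strategy 1 with 4.6000.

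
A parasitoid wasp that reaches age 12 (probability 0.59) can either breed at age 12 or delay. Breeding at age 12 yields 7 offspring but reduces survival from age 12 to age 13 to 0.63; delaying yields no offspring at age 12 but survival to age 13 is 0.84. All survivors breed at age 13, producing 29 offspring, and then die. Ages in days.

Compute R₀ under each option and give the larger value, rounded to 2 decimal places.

breed at age 12: R₀ = 0.59 × (7 + 0.63 × 29) = 0.59 × 25.2700 = 14.9093
delay to age 13: R₀ = 0.59 × (0.84 × 29) = 0.59 × 24.3600 = 14.3724
Higher: breed at age 12 (14.9093).

14.91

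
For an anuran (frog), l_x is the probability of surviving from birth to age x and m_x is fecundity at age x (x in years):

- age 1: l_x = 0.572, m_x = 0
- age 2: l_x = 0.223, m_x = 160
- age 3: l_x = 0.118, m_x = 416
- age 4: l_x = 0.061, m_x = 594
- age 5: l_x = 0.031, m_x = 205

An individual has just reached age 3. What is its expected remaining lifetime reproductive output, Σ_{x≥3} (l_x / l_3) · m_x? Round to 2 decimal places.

l_3 = 0.118. Conditional survival from age 3 to x is l_x / l_3.
  x=3: (0.118/0.118) × 416 = 416.0000
  x=4: (0.061/0.118) × 594 = 307.0678
  x=5: (0.031/0.118) × 205 = 53.8559
Sum = 416.0000 + 307.0678 + 53.8559 = 776.9237

776.92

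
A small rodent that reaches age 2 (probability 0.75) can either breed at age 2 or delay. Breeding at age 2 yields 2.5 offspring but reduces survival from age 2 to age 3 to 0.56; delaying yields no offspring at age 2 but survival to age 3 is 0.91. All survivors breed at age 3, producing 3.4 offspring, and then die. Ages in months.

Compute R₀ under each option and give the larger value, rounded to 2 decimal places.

breed at age 2: R₀ = 0.75 × (2.5 + 0.56 × 3.4) = 0.75 × 4.4040 = 3.3030
delay to age 3: R₀ = 0.75 × (0.91 × 3.4) = 0.75 × 3.0940 = 2.3205
Higher: breed at age 2 (3.3030).

3.30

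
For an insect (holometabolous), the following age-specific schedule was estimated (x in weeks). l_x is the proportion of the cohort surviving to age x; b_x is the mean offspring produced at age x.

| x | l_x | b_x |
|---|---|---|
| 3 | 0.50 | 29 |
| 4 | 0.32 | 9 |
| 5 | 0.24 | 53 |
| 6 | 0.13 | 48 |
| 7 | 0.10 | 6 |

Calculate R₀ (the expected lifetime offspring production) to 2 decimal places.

R₀ = Σ l_x b_x:
  age 3: 0.50 × 29 = 14.5000
  age 4: 0.32 × 9 = 2.8800
  age 5: 0.24 × 53 = 12.7200
  age 6: 0.13 × 48 = 6.2400
  age 7: 0.10 × 6 = 0.6000
R₀ = 14.5000 + 2.8800 + 12.7200 + 6.2400 + 0.6000 = 36.9400

36.94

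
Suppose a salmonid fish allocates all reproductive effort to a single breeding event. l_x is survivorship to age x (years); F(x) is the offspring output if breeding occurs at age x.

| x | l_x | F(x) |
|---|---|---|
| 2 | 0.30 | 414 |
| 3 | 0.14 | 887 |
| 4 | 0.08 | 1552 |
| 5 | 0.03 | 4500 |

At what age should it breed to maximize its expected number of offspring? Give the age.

5

Expected offspring if breeding at age x = l_x × F(x):
  age 2: 0.30 × 414 = 124.200
  age 3: 0.14 × 887 = 124.180
  age 4: 0.08 × 1552 = 124.160
  age 5: 0.03 × 4500 = 135.000
Maximum at age 5 (135.000).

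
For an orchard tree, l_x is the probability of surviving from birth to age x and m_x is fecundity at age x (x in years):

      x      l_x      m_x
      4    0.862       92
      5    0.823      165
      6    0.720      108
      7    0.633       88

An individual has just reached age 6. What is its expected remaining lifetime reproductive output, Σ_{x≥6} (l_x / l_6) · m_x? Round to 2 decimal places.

l_6 = 0.720. Conditional survival from age 6 to x is l_x / l_6.
  x=6: (0.720/0.720) × 108 = 108.0000
  x=7: (0.633/0.720) × 88 = 77.3667
Sum = 108.0000 + 77.3667 = 185.3667

185.37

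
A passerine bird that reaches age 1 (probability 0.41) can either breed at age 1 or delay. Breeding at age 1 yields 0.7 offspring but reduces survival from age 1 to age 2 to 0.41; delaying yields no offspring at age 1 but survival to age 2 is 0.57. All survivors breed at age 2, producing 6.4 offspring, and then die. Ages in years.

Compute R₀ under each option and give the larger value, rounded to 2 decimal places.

breed at age 1: R₀ = 0.41 × (0.7 + 0.41 × 6.4) = 0.41 × 3.3240 = 1.3628
delay to age 2: R₀ = 0.41 × (0.57 × 6.4) = 0.41 × 3.6480 = 1.4957
Higher: delay to age 2 (1.4957).

1.50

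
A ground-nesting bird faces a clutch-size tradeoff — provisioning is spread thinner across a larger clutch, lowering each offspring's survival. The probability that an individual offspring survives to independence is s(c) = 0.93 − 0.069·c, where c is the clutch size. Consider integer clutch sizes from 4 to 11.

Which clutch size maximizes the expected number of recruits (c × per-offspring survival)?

7

Expected recruits = c × s(c):
  c=4: 4 × 0.654 = 2.616
  c=5: 5 × 0.585 = 2.925
  c=6: 6 × 0.516 = 3.096
  c=7: 7 × 0.447 = 3.129
  c=8: 8 × 0.378 = 3.024
  c=9: 9 × 0.309 = 2.781
  c=10: 10 × 0.240 = 2.400
  c=11: 11 × 0.171 = 1.881
Maximum at c = 7 (3.129 recruits).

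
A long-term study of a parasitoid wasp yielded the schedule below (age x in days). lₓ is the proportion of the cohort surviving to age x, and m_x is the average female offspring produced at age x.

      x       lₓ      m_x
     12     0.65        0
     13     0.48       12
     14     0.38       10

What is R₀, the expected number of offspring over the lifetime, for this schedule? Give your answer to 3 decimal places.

9.560

R₀ = Σ lₓ m_x:
  age 12: 0.65 × 0 = 0.0000
  age 13: 0.48 × 12 = 5.7600
  age 14: 0.38 × 10 = 3.8000
R₀ = 0.0000 + 5.7600 + 3.8000 = 9.5600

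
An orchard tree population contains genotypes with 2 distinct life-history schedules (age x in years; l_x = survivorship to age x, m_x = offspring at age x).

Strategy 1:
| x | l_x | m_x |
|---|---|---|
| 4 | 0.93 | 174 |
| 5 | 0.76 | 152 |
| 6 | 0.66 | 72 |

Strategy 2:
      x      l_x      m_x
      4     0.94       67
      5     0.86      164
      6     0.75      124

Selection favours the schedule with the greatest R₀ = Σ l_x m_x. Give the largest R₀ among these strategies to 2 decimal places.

Strategy 1: R₀ = 0.93×174 + 0.76×152 + 0.66×72 = 324.8600
Strategy 2: R₀ = 0.94×67 + 0.86×164 + 0.75×124 = 297.0200
Highest R₀: strategy 1 with 324.8600.

324.86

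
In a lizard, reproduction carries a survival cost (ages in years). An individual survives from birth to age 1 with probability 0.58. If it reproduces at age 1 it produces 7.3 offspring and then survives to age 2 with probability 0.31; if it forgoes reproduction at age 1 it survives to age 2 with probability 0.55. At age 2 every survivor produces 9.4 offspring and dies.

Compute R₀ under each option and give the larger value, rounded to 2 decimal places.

breed at age 1: R₀ = 0.58 × (7.3 + 0.31 × 9.4) = 0.58 × 10.2140 = 5.9241
delay to age 2: R₀ = 0.58 × (0.55 × 9.4) = 0.58 × 5.1700 = 2.9986
Higher: breed at age 1 (5.9241).

5.92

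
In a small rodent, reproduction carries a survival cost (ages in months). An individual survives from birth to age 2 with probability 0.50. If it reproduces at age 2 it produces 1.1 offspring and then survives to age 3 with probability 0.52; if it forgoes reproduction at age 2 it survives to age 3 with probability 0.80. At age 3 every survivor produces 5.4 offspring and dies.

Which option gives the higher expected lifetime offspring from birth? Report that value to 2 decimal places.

breed at age 2: R₀ = 0.50 × (1.1 + 0.52 × 5.4) = 0.50 × 3.9080 = 1.9540
delay to age 3: R₀ = 0.50 × (0.80 × 5.4) = 0.50 × 4.3200 = 2.1600
Higher: delay to age 3 (2.1600).

2.16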